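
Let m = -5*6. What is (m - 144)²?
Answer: 30276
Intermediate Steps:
m = -30
(m - 144)² = (-30 - 144)² = (-174)² = 30276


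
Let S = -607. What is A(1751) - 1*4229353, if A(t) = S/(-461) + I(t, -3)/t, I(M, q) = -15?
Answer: -3413979208541/807211 ≈ -4.2294e+6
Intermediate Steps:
A(t) = 607/461 - 15/t (A(t) = -607/(-461) - 15/t = -607*(-1/461) - 15/t = 607/461 - 15/t)
A(1751) - 1*4229353 = (607/461 - 15/1751) - 1*4229353 = (607/461 - 15*1/1751) - 4229353 = (607/461 - 15/1751) - 4229353 = 1055942/807211 - 4229353 = -3413979208541/807211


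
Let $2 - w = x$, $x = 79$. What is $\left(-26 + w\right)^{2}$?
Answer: $10609$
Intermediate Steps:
$w = -77$ ($w = 2 - 79 = -77$)
$\left(-26 + w\right)^{2} = \left(-26 - 77\right)^{2} = \left(-103\right)^{2} = 10609$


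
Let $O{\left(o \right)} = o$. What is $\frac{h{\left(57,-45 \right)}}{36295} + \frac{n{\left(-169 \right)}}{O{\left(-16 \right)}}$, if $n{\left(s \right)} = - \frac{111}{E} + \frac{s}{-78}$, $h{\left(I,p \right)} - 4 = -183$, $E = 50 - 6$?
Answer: $\frac{1327817}{76655040} \approx 0.017322$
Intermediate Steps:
$E = 44$
$h{\left(I,p \right)} = -179$ ($h{\left(I,p \right)} = 4 - 183 = -179$)
$n{\left(s \right)} = - \frac{111}{44} - \frac{s}{78}$ ($n{\left(s \right)} = - \frac{111}{44} + \frac{s}{-78} = \left(-111\right) \frac{1}{44} + s \left(- \frac{1}{78}\right) = - \frac{111}{44} - \frac{s}{78}$)
$\frac{h{\left(57,-45 \right)}}{36295} + \frac{n{\left(-169 \right)}}{O{\left(-16 \right)}} = - \frac{179}{36295} + \frac{- \frac{111}{44} - - \frac{13}{6}}{-16} = \left(-179\right) \frac{1}{36295} + \left(- \frac{111}{44} + \frac{13}{6}\right) \left(- \frac{1}{16}\right) = - \frac{179}{36295} - - \frac{47}{2112} = - \frac{179}{36295} + \frac{47}{2112} = \frac{1327817}{76655040}$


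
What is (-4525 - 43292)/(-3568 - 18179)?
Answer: 1449/659 ≈ 2.1988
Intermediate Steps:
(-4525 - 43292)/(-3568 - 18179) = -47817/(-21747) = -47817*(-1/21747) = 1449/659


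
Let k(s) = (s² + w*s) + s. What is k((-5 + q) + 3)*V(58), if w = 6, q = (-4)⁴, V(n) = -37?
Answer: -2452878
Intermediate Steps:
q = 256
k(s) = s² + 7*s (k(s) = (s² + 6*s) + s = s² + 7*s)
k((-5 + q) + 3)*V(58) = (((-5 + 256) + 3)*(7 + ((-5 + 256) + 3)))*(-37) = ((251 + 3)*(7 + (251 + 3)))*(-37) = (254*(7 + 254))*(-37) = (254*261)*(-37) = 66294*(-37) = -2452878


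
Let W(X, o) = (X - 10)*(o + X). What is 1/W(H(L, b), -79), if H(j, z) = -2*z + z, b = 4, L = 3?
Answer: 1/1162 ≈ 0.00086058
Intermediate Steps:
H(j, z) = -z
W(X, o) = (-10 + X)*(X + o)
1/W(H(L, b), -79) = 1/((-1*4)² - (-10)*4 - 10*(-79) - 1*4*(-79)) = 1/((-4)² - 10*(-4) + 790 - 4*(-79)) = 1/(16 + 40 + 790 + 316) = 1/1162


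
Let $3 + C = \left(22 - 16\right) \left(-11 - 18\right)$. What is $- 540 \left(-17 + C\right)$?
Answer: $104760$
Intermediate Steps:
$C = -177$ ($C = -3 + \left(22 - 16\right) \left(-11 - 18\right) = -3 + 6 \left(-29\right) = -3 - 174 = -177$)
$- 540 \left(-17 + C\right) = - 540 \left(-17 - 177\right) = \left(-540\right) \left(-194\right) = 104760$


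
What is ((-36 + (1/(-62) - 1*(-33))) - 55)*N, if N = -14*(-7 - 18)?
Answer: -629475/31 ≈ -20306.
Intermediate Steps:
N = 350 (N = -14*(-25) = 350)
((-36 + (1/(-62) - 1*(-33))) - 55)*N = ((-36 + (1/(-62) - 1*(-33))) - 55)*350 = ((-36 + (-1/62 + 33)) - 55)*350 = ((-36 + 2045/62) - 55)*350 = (-187/62 - 55)*350 = -3597/62*350 = -629475/31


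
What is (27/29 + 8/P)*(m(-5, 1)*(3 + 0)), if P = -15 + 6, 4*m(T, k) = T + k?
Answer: -11/87 ≈ -0.12644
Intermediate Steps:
m(T, k) = T/4 + k/4 (m(T, k) = (T + k)/4 = T/4 + k/4)
P = -9
(27/29 + 8/P)*(m(-5, 1)*(3 + 0)) = (27/29 + 8/(-9))*(((¼)*(-5) + (¼)*1)*(3 + 0)) = (27*(1/29) + 8*(-⅑))*((-5/4 + ¼)*3) = (27/29 - 8/9)*(-1*3) = (11/261)*(-3) = -11/87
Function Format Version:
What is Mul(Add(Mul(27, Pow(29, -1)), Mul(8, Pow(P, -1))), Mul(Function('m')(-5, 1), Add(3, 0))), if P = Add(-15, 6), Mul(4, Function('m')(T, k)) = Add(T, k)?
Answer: Rational(-11, 87) ≈ -0.12644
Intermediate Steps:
Function('m')(T, k) = Add(Mul(Rational(1, 4), T), Mul(Rational(1, 4), k)) (Function('m')(T, k) = Mul(Rational(1, 4), Add(T, k)) = Add(Mul(Rational(1, 4), T), Mul(Rational(1, 4), k)))
P = -9
Mul(Add(Mul(27, Pow(29, -1)), Mul(8, Pow(P, -1))), Mul(Function('m')(-5, 1), Add(3, 0))) = Mul(Add(Mul(27, Pow(29, -1)), Mul(8, Pow(-9, -1))), Mul(Add(Mul(Rational(1, 4), -5), Mul(Rational(1, 4), 1)), Add(3, 0))) = Mul(Add(Mul(27, Rational(1, 29)), Mul(8, Rational(-1, 9))), Mul(Add(Rational(-5, 4), Rational(1, 4)), 3)) = Mul(Add(Rational(27, 29), Rational(-8, 9)), Mul(-1, 3)) = Mul(Rational(11, 261), -3) = Rational(-11, 87)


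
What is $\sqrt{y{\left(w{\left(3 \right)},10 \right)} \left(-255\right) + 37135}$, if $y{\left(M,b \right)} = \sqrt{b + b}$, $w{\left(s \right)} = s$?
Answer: $\sqrt{37135 - 510 \sqrt{5}} \approx 189.72$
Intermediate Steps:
$y{\left(M,b \right)} = \sqrt{2} \sqrt{b}$ ($y{\left(M,b \right)} = \sqrt{2 b} = \sqrt{2} \sqrt{b}$)
$\sqrt{y{\left(w{\left(3 \right)},10 \right)} \left(-255\right) + 37135} = \sqrt{\sqrt{2} \sqrt{10} \left(-255\right) + 37135} = \sqrt{2 \sqrt{5} \left(-255\right) + 37135} = \sqrt{- 510 \sqrt{5} + 37135} = \sqrt{37135 - 510 \sqrt{5}}$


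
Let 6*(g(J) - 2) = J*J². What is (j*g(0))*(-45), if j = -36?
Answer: 3240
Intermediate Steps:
g(J) = 2 + J³/6 (g(J) = 2 + (J*J²)/6 = 2 + J³/6)
(j*g(0))*(-45) = -36*(2 + (⅙)*0³)*(-45) = -36*(2 + (⅙)*0)*(-45) = -36*(2 + 0)*(-45) = -36*2*(-45) = -72*(-45) = 3240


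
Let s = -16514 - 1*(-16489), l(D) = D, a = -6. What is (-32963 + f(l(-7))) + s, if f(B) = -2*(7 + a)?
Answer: -32990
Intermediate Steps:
f(B) = -2 (f(B) = -2*(7 - 6) = -2*1 = -2)
s = -25 (s = -16514 + 16489 = -25)
(-32963 + f(l(-7))) + s = (-32963 - 2) - 25 = -32965 - 25 = -32990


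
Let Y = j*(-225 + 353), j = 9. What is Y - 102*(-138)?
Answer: 15228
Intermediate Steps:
Y = 1152 (Y = 9*(-225 + 353) = 9*128 = 1152)
Y - 102*(-138) = 1152 - 102*(-138) = 1152 + 14076 = 15228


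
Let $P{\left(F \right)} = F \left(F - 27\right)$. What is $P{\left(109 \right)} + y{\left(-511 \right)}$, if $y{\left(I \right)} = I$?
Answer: $8427$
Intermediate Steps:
$P{\left(F \right)} = F \left(-27 + F\right)$
$P{\left(109 \right)} + y{\left(-511 \right)} = 109 \left(-27 + 109\right) - 511 = 109 \cdot 82 - 511 = 8938 - 511 = 8427$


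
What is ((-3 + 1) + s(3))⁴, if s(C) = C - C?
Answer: 16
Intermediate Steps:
s(C) = 0
((-3 + 1) + s(3))⁴ = ((-3 + 1) + 0)⁴ = (-2 + 0)⁴ = (-2)⁴ = 16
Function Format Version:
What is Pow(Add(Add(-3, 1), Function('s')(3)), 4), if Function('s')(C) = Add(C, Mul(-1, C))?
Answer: 16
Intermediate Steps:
Function('s')(C) = 0
Pow(Add(Add(-3, 1), Function('s')(3)), 4) = Pow(Add(Add(-3, 1), 0), 4) = Pow(Add(-2, 0), 4) = Pow(-2, 4) = 16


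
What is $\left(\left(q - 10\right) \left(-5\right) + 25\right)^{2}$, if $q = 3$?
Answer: $3600$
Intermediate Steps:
$\left(\left(q - 10\right) \left(-5\right) + 25\right)^{2} = \left(\left(3 - 10\right) \left(-5\right) + 25\right)^{2} = \left(\left(-7\right) \left(-5\right) + 25\right)^{2} = \left(35 + 25\right)^{2} = 60^{2} = 3600$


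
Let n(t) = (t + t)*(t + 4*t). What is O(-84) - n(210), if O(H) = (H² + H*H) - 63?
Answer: -426951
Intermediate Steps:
n(t) = 10*t² (n(t) = (2*t)*(5*t) = 10*t²)
O(H) = -63 + 2*H² (O(H) = (H² + H²) - 63 = 2*H² - 63 = -63 + 2*H²)
O(-84) - n(210) = (-63 + 2*(-84)²) - 10*210² = (-63 + 2*7056) - 10*44100 = (-63 + 14112) - 1*441000 = 14049 - 441000 = -426951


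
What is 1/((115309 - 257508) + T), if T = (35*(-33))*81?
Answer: -1/235754 ≈ -4.2417e-6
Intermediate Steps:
T = -93555 (T = -1155*81 = -93555)
1/((115309 - 257508) + T) = 1/((115309 - 257508) - 93555) = 1/(-142199 - 93555) = 1/(-235754) = -1/235754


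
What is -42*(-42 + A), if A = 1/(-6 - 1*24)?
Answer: 8827/5 ≈ 1765.4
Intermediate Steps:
A = -1/30 (A = 1/(-6 - 24) = 1/(-30) = -1/30 ≈ -0.033333)
-42*(-42 + A) = -42*(-42 - 1/30) = -42*(-1261/30) = 8827/5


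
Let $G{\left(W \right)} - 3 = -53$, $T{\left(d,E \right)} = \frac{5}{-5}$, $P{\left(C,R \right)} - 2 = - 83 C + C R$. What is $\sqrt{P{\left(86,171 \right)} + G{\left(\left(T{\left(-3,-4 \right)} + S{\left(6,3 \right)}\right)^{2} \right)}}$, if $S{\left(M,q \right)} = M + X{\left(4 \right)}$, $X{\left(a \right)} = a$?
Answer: $4 \sqrt{470} \approx 86.718$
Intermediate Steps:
$P{\left(C,R \right)} = 2 - 83 C + C R$ ($P{\left(C,R \right)} = 2 + \left(- 83 C + C R\right) = 2 - 83 C + C R$)
$T{\left(d,E \right)} = -1$ ($T{\left(d,E \right)} = 5 \left(- \frac{1}{5}\right) = -1$)
$S{\left(M,q \right)} = 4 + M$ ($S{\left(M,q \right)} = M + 4 = 4 + M$)
$G{\left(W \right)} = -50$ ($G{\left(W \right)} = 3 - 53 = -50$)
$\sqrt{P{\left(86,171 \right)} + G{\left(\left(T{\left(-3,-4 \right)} + S{\left(6,3 \right)}\right)^{2} \right)}} = \sqrt{\left(2 - 7138 + 86 \cdot 171\right) - 50} = \sqrt{\left(2 - 7138 + 14706\right) - 50} = \sqrt{7570 - 50} = \sqrt{7520} = 4 \sqrt{470}$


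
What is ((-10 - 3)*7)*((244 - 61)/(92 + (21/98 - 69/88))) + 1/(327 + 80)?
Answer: -4175050615/22922647 ≈ -182.14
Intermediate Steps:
((-10 - 3)*7)*((244 - 61)/(92 + (21/98 - 69/88))) + 1/(327 + 80) = (-13*7)*(183/(92 + (21*(1/98) - 69*1/88))) + 1/407 = -16653/(92 + (3/14 - 69/88)) + 1/407 = -16653/(92 - 351/616) + 1/407 = -16653/56321/616 + 1/407 = -16653*616/56321 + 1/407 = -91*112728/56321 + 1/407 = -10258248/56321 + 1/407 = -4175050615/22922647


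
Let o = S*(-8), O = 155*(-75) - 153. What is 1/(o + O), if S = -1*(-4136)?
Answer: -1/44866 ≈ -2.2289e-5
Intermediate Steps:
S = 4136
O = -11778 (O = -11625 - 153 = -11778)
o = -33088 (o = 4136*(-8) = -33088)
1/(o + O) = 1/(-33088 - 11778) = 1/(-44866) = -1/44866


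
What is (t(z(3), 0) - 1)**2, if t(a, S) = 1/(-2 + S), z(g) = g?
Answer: 9/4 ≈ 2.2500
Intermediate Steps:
(t(z(3), 0) - 1)**2 = (1/(-2 + 0) - 1)**2 = (1/(-2) - 1)**2 = (-1/2 - 1)**2 = (-3/2)**2 = 9/4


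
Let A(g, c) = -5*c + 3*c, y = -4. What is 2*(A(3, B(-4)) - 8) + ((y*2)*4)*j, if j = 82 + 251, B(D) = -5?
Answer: -10652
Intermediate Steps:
j = 333
A(g, c) = -2*c
2*(A(3, B(-4)) - 8) + ((y*2)*4)*j = 2*(-2*(-5) - 8) + (-4*2*4)*333 = 2*(10 - 8) - 8*4*333 = 2*2 - 32*333 = 4 - 10656 = -10652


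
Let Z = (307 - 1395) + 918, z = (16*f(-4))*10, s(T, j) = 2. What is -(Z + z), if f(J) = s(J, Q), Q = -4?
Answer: -150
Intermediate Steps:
f(J) = 2
z = 320 (z = (16*2)*10 = 32*10 = 320)
Z = -170 (Z = -1088 + 918 = -170)
-(Z + z) = -(-170 + 320) = -1*150 = -150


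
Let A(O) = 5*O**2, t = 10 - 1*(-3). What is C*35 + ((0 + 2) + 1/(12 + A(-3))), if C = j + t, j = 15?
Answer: 55975/57 ≈ 982.02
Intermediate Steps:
t = 13 (t = 10 + 3 = 13)
C = 28 (C = 15 + 13 = 28)
C*35 + ((0 + 2) + 1/(12 + A(-3))) = 28*35 + ((0 + 2) + 1/(12 + 5*(-3)**2)) = 980 + (2 + 1/(12 + 5*9)) = 980 + (2 + 1/(12 + 45)) = 980 + (2 + 1/57) = 980 + 115/57 = 55975/57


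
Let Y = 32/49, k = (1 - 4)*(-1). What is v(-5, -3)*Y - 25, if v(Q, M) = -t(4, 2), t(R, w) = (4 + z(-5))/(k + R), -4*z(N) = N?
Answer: -1249/49 ≈ -25.490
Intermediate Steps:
z(N) = -N/4
k = 3 (k = -3*(-1) = 3)
Y = 32/49 (Y = 32*(1/49) = 32/49 ≈ 0.65306)
t(R, w) = 21/(4*(3 + R)) (t(R, w) = (4 - 1/4*(-5))/(3 + R) = (4 + 5/4)/(3 + R) = 21/(4*(3 + R)))
v(Q, M) = -3/4 (v(Q, M) = -21/(4*(3 + 4)) = -21/(4*7) = -1*3/4 = -3/4)
v(-5, -3)*Y - 25 = -3/4*32/49 - 25 = -24/49 - 25 = -1249/49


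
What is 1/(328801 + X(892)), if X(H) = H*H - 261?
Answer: 1/1124204 ≈ 8.8952e-7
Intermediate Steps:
X(H) = -261 + H² (X(H) = H² - 261 = -261 + H²)
1/(328801 + X(892)) = 1/(328801 + (-261 + 892²)) = 1/(328801 + (-261 + 795664)) = 1/(328801 + 795403) = 1/1124204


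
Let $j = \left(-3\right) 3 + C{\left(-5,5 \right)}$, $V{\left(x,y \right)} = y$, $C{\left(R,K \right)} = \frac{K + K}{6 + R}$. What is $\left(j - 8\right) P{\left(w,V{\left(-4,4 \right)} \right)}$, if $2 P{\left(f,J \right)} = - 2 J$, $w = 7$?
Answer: $28$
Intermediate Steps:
$C{\left(R,K \right)} = \frac{2 K}{6 + R}$
$j = 1$ ($j = \left(-3\right) 3 + 2 \cdot 5 \frac{1}{6 - 5} = -9 + 2 \cdot 5 \cdot 1^{-1} = -9 + 2 \cdot 5 \cdot 1 = -9 + 10 = 1$)
$P{\left(f,J \right)} = - J$ ($P{\left(f,J \right)} = \frac{\left(-2\right) J}{2} = - J$)
$\left(j - 8\right) P{\left(w,V{\left(-4,4 \right)} \right)} = \left(1 - 8\right) \left(\left(-1\right) 4\right) = \left(-7\right) \left(-4\right) = 28$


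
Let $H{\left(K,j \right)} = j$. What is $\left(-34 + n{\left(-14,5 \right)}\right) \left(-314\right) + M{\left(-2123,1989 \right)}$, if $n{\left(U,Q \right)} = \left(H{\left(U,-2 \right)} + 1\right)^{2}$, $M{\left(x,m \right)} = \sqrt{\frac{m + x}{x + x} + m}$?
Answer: $10362 + \frac{\sqrt{8964821822}}{2123} \approx 10407.0$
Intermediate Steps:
$M{\left(x,m \right)} = \sqrt{m + \frac{m + x}{2 x}}$ ($M{\left(x,m \right)} = \sqrt{\frac{m + x}{2 x} + m} = \sqrt{m + \frac{m + x}{2 x}}$)
$n{\left(U,Q \right)} = 1$ ($n{\left(U,Q \right)} = \left(-2 + 1\right)^{2} = \left(-1\right)^{2} = 1$)
$\left(-34 + n{\left(-14,5 \right)}\right) \left(-314\right) + M{\left(-2123,1989 \right)} = \left(-34 + 1\right) \left(-314\right) + \frac{\sqrt{2 + 4 \cdot 1989 + 2 \cdot 1989 \frac{1}{-2123}}}{2} = \left(-33\right) \left(-314\right) + \frac{\sqrt{2 + 7956 + 2 \cdot 1989 \left(- \frac{1}{2123}\right)}}{2} = 10362 + \frac{\sqrt{2 + 7956 - \frac{3978}{2123}}}{2} = 10362 + \frac{\sqrt{\frac{16890856}{2123}}}{2} = 10362 + \frac{\frac{2}{2123} \sqrt{8964821822}}{2} = 10362 + \frac{\sqrt{8964821822}}{2123}$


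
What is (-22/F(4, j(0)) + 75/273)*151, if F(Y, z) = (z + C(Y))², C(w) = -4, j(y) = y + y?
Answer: -120951/728 ≈ -166.14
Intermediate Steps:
j(y) = 2*y
F(Y, z) = (-4 + z)² (F(Y, z) = (z - 4)² = (-4 + z)²)
(-22/F(4, j(0)) + 75/273)*151 = (-22/(-4 + 2*0)² + 75/273)*151 = (-22/(-4 + 0)² + 75*(1/273))*151 = (-22/((-4)²) + 25/91)*151 = (-22/16 + 25/91)*151 = (-22*1/16 + 25/91)*151 = (-11/8 + 25/91)*151 = -801/728*151 = -120951/728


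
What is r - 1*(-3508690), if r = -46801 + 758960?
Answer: 4220849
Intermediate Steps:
r = 712159
r - 1*(-3508690) = 712159 - 1*(-3508690) = 712159 + 3508690 = 4220849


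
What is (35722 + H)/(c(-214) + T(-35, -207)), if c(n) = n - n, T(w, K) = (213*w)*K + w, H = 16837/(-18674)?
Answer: 667055791/28816783100 ≈ 0.023148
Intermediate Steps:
H = -16837/18674 (H = 16837*(-1/18674) = -16837/18674 ≈ -0.90163)
T(w, K) = w + 213*K*w (T(w, K) = 213*K*w + w = w + 213*K*w)
c(n) = 0
(35722 + H)/(c(-214) + T(-35, -207)) = (35722 - 16837/18674)/(0 - 35*(1 + 213*(-207))) = 667055791/(18674*(0 - 35*(1 - 44091))) = 667055791/(18674*(0 - 35*(-44090))) = 667055791/(18674*(0 + 1543150)) = (667055791/18674)/1543150 = (667055791/18674)*(1/1543150) = 667055791/28816783100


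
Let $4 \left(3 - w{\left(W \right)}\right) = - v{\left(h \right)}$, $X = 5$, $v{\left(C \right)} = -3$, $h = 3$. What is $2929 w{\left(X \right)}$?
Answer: $\frac{26361}{4} \approx 6590.3$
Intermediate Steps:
$w{\left(W \right)} = \frac{9}{4}$ ($w{\left(W \right)} = 3 - \frac{\left(-1\right) \left(-3\right)}{4} = 3 - \frac{3}{4} = \frac{9}{4}$)
$2929 w{\left(X \right)} = 2929 \cdot \frac{9}{4} = \frac{26361}{4}$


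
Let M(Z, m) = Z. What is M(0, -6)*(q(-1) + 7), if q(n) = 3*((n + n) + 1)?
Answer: 0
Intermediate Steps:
q(n) = 3 + 6*n (q(n) = 3*(2*n + 1) = 3*(1 + 2*n) = 3 + 6*n)
M(0, -6)*(q(-1) + 7) = 0*((3 + 6*(-1)) + 7) = 0*((3 - 6) + 7) = 0*(-3 + 7) = 0*4 = 0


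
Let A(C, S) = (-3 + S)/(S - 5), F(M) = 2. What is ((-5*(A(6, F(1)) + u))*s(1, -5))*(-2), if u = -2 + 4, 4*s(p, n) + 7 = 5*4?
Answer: 455/6 ≈ 75.833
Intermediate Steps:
s(p, n) = 13/4 (s(p, n) = -7/4 + (5*4)/4 = -7/4 + (1/4)*20 = -7/4 + 5 = 13/4)
A(C, S) = (-3 + S)/(-5 + S)
u = 2
((-5*(A(6, F(1)) + u))*s(1, -5))*(-2) = (-5*((-3 + 2)/(-5 + 2) + 2)*(13/4))*(-2) = (-5*(-1/(-3) + 2)*(13/4))*(-2) = (-5*(-1/3*(-1) + 2)*(13/4))*(-2) = (-5*(1/3 + 2)*(13/4))*(-2) = (-5*7/3*(13/4))*(-2) = -35/3*13/4*(-2) = -455/12*(-2) = 455/6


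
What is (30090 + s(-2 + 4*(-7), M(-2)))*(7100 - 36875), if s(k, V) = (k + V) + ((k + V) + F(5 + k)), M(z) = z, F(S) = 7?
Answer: -894232575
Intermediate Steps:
s(k, V) = 7 + 2*V + 2*k (s(k, V) = (k + V) + ((k + V) + 7) = (V + k) + ((V + k) + 7) = (V + k) + (7 + V + k) = 7 + 2*V + 2*k)
(30090 + s(-2 + 4*(-7), M(-2)))*(7100 - 36875) = (30090 + (7 + 2*(-2) + 2*(-2 + 4*(-7))))*(7100 - 36875) = (30090 + (7 - 4 + 2*(-2 - 28)))*(-29775) = (30090 + (7 - 4 + 2*(-30)))*(-29775) = (30090 + (7 - 4 - 60))*(-29775) = (30090 - 57)*(-29775) = 30033*(-29775) = -894232575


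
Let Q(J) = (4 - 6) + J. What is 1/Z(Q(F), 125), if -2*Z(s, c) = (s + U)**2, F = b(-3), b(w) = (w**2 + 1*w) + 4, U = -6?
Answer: -1/2 ≈ -0.50000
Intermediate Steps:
b(w) = 4 + w + w**2 (b(w) = (w**2 + w) + 4 = (w + w**2) + 4 = 4 + w + w**2)
F = 10 (F = 4 - 3 + (-3)**2 = 4 - 3 + 9 = 10)
Q(J) = -2 + J
Z(s, c) = -(-6 + s)**2/2 (Z(s, c) = -(s - 6)**2/2 = -(-6 + s)**2/2)
1/Z(Q(F), 125) = 1/(-(-6 + (-2 + 10))**2/2) = 1/(-(-6 + 8)**2/2) = 1/(-1/2*2**2) = 1/(-1/2*4) = 1/(-2) = -1/2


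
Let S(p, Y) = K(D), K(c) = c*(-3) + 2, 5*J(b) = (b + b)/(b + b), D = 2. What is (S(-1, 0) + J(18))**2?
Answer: 361/25 ≈ 14.440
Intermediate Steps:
J(b) = 1/5 (J(b) = ((b + b)/(b + b))/5 = ((2*b)/((2*b)))/5 = ((2*b)*(1/(2*b)))/5 = (1/5)*1 = 1/5)
K(c) = 2 - 3*c (K(c) = -3*c + 2 = 2 - 3*c)
S(p, Y) = -4 (S(p, Y) = 2 - 3*2 = 2 - 6 = -4)
(S(-1, 0) + J(18))**2 = (-4 + 1/5)**2 = (-19/5)**2 = 361/25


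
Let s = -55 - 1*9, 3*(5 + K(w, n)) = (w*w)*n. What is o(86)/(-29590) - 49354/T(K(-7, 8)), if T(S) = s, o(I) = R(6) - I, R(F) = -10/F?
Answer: 1095292853/1420320 ≈ 771.16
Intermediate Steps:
K(w, n) = -5 + n*w²/3 (K(w, n) = -5 + ((w*w)*n)/3 = -5 + (w²*n)/3 = -5 + (n*w²)/3 = -5 + n*w²/3)
o(I) = -5/3 - I (o(I) = -10/6 - I = -10*⅙ - I = -5/3 - I)
s = -64 (s = -55 - 9 = -64)
T(S) = -64
o(86)/(-29590) - 49354/T(K(-7, 8)) = (-5/3 - 1*86)/(-29590) - 49354/(-64) = (-5/3 - 86)*(-1/29590) - 49354*(-1/64) = -263/3*(-1/29590) + 24677/32 = 263/88770 + 24677/32 = 1095292853/1420320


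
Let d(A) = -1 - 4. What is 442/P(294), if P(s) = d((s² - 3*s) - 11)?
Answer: -442/5 ≈ -88.400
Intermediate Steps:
d(A) = -5
P(s) = -5
442/P(294) = 442/(-5) = 442*(-⅕) = -442/5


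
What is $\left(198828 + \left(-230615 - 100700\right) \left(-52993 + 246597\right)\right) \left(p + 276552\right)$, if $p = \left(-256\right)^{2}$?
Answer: $-21942793614262016$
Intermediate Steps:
$p = 65536$
$\left(198828 + \left(-230615 - 100700\right) \left(-52993 + 246597\right)\right) \left(p + 276552\right) = \left(198828 + \left(-230615 - 100700\right) \left(-52993 + 246597\right)\right) \left(65536 + 276552\right) = \left(198828 - 64143909260\right) 342088 = \left(-64143710432\right) 342088 = -21942793614262016$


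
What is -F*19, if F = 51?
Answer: -969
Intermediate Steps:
-F*19 = -51*19 = -1*969 = -969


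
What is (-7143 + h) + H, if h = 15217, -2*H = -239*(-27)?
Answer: 9695/2 ≈ 4847.5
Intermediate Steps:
H = -6453/2 (H = -(-239)*(-27)/2 = -½*6453 = -6453/2 ≈ -3226.5)
(-7143 + h) + H = (-7143 + 15217) - 6453/2 = 8074 - 6453/2 = 9695/2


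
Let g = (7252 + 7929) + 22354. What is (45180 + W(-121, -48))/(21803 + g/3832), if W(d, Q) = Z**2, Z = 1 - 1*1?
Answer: 173129760/83586631 ≈ 2.0713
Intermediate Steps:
g = 37535 (g = 15181 + 22354 = 37535)
Z = 0 (Z = 1 - 1 = 0)
W(d, Q) = 0 (W(d, Q) = 0**2 = 0)
(45180 + W(-121, -48))/(21803 + g/3832) = (45180 + 0)/(21803 + 37535/3832) = 45180/(21803 + 37535*(1/3832)) = 45180/(21803 + 37535/3832) = 45180/(83586631/3832) = 45180*(3832/83586631) = 173129760/83586631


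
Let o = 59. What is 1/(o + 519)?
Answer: 1/578 ≈ 0.0017301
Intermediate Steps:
1/(o + 519) = 1/(59 + 519) = 1/578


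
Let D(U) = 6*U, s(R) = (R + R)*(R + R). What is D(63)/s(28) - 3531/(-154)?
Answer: 5163/224 ≈ 23.049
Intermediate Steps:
s(R) = 4*R² (s(R) = (2*R)*(2*R) = 4*R²)
D(63)/s(28) - 3531/(-154) = (6*63)/((4*28²)) - 3531/(-154) = 378/((4*784)) - 3531*(-1/154) = 378/3136 + 321/14 = 378*(1/3136) + 321/14 = 27/224 + 321/14 = 5163/224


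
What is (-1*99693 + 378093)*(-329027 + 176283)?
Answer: -42523929600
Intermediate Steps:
(-1*99693 + 378093)*(-329027 + 176283) = (-99693 + 378093)*(-152744) = 278400*(-152744) = -42523929600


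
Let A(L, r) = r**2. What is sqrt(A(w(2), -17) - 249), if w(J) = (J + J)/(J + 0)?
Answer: 2*sqrt(10) ≈ 6.3246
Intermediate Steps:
w(J) = 2 (w(J) = (2*J)/J = 2)
sqrt(A(w(2), -17) - 249) = sqrt((-17)**2 - 249) = sqrt(289 - 249) = sqrt(40) = 2*sqrt(10)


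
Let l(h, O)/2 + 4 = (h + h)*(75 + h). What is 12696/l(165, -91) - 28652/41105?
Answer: -502047313/813837895 ≈ -0.61689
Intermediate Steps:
l(h, O) = -8 + 4*h*(75 + h) (l(h, O) = -8 + 2*((h + h)*(75 + h)) = -8 + 2*((2*h)*(75 + h)) = -8 + 2*(2*h*(75 + h)) = -8 + 4*h*(75 + h))
12696/l(165, -91) - 28652/41105 = 12696/(-8 + 4*165² + 300*165) - 28652/41105 = 12696/(-8 + 4*27225 + 49500) - 28652*1/41105 = 12696/(-8 + 108900 + 49500) - 28652/41105 = 12696/158392 - 28652/41105 = 12696*(1/158392) - 28652/41105 = 1587/19799 - 28652/41105 = -502047313/813837895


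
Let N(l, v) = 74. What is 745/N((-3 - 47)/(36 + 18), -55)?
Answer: 745/74 ≈ 10.068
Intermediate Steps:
745/N((-3 - 47)/(36 + 18), -55) = 745/74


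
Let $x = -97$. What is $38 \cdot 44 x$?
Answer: $-162184$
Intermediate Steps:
$38 \cdot 44 x = 38 \cdot 44 \left(-97\right) = 1672 \left(-97\right) = -162184$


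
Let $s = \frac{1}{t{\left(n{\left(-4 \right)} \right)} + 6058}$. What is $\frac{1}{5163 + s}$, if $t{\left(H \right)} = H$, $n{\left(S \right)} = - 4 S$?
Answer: $\frac{6074}{31360063} \approx 0.00019369$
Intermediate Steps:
$s = \frac{1}{6074}$ ($s = \frac{1}{\left(-4\right) \left(-4\right) + 6058} = \frac{1}{16 + 6058} = \frac{1}{6074} \approx 0.00016464$)
$\frac{1}{5163 + s} = \frac{1}{5163 + \frac{1}{6074}} = \frac{1}{\frac{31360063}{6074}} = \frac{6074}{31360063}$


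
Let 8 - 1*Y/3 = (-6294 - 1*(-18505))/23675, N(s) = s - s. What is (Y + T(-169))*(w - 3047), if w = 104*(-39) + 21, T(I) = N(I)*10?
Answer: -3764557494/23675 ≈ -1.5901e+5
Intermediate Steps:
N(s) = 0
T(I) = 0 (T(I) = 0*10 = 0)
Y = 531567/23675 (Y = 24 - 3*(-6294 - 1*(-18505))/23675 = 24 - 3*(-6294 + 18505)/23675 = 24 - 36633/23675 = 531567/23675 ≈ 22.453)
w = -4035 (w = -4056 + 21 = -4035)
(Y + T(-169))*(w - 3047) = (531567/23675 + 0)*(-4035 - 3047) = (531567/23675)*(-7082) = -3764557494/23675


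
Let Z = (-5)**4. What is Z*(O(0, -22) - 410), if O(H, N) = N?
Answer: -270000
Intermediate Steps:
Z = 625
Z*(O(0, -22) - 410) = 625*(-22 - 410) = 625*(-432) = -270000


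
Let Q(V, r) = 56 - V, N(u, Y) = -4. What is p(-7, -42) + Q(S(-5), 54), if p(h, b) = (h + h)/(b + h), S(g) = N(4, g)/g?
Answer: 1942/35 ≈ 55.486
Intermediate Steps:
S(g) = -4/g
p(h, b) = 2*h/(b + h) (p(h, b) = (2*h)/(b + h) = 2*h/(b + h))
p(-7, -42) + Q(S(-5), 54) = 2*(-7)/(-42 - 7) + (56 - (-4)/(-5)) = 2*(-7)/(-49) + (56 - (-4)*(-1)/5) = 2*(-7)*(-1/49) + (56 - 1*⅘) = 2/7 + (56 - ⅘) = 2/7 + 276/5 = 1942/35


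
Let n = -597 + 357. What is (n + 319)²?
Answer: 6241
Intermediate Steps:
n = -240
(n + 319)² = (-240 + 319)² = 79² = 6241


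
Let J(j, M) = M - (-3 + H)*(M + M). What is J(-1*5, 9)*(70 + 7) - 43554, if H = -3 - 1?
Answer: -33159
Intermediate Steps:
H = -4
J(j, M) = 15*M (J(j, M) = M - (-3 - 4)*(M + M) = M - (-7)*2*M = M - (-14)*M = M + 14*M = 15*M)
J(-1*5, 9)*(70 + 7) - 43554 = (15*9)*(70 + 7) - 43554 = 135*77 - 43554 = 10395 - 43554 = -33159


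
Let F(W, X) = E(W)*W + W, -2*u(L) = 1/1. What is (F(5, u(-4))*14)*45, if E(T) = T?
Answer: 18900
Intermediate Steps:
u(L) = -1/2 (u(L) = -1/2/1 = -1/2*1 = -1/2)
F(W, X) = W + W**2 (F(W, X) = W*W + W = W**2 + W = W + W**2)
(F(5, u(-4))*14)*45 = ((5*(1 + 5))*14)*45 = ((5*6)*14)*45 = (30*14)*45 = 420*45 = 18900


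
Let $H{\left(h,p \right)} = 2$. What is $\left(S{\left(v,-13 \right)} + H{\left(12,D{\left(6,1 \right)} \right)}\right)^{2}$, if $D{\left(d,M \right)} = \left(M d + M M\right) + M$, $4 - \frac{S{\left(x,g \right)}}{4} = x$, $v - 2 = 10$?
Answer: $900$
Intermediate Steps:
$v = 12$ ($v = 2 + 10 = 12$)
$S{\left(x,g \right)} = 16 - 4 x$
$D{\left(d,M \right)} = M + M^{2} + M d$ ($D{\left(d,M \right)} = \left(M d + M^{2}\right) + M = \left(M^{2} + M d\right) + M = M + M^{2} + M d$)
$\left(S{\left(v,-13 \right)} + H{\left(12,D{\left(6,1 \right)} \right)}\right)^{2} = \left(\left(16 - 48\right) + 2\right)^{2} = \left(-32 + 2\right)^{2} = \left(-30\right)^{2} = 900$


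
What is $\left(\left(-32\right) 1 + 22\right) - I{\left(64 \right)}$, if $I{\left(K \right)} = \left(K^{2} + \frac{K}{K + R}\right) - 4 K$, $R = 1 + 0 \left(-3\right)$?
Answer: $- \frac{250314}{65} \approx -3851.0$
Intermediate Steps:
$R = 1$ ($R = 1 + 0 = 1$)
$I{\left(K \right)} = K^{2} - 4 K + \frac{K}{1 + K}$ ($I{\left(K \right)} = \left(K^{2} + \frac{K}{K + 1}\right) - 4 K = \left(K^{2} + \frac{K}{1 + K}\right) - 4 K = K^{2} - 4 K + \frac{K}{1 + K}$)
$\left(\left(-32\right) 1 + 22\right) - I{\left(64 \right)} = \left(\left(-32\right) 1 + 22\right) - \frac{64 \left(-3 + 64^{2} - 192\right)}{1 + 64} = \left(-32 + 22\right) - \frac{64 \left(-3 + 4096 - 192\right)}{65} = -10 - 64 \cdot \frac{1}{65} \cdot 3901 = -10 - \frac{249664}{65} = - \frac{250314}{65}$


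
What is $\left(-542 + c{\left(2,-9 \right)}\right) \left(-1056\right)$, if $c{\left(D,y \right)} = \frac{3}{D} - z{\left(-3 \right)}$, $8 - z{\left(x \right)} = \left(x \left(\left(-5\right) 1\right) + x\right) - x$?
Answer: $563376$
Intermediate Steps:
$z{\left(x \right)} = 8 + 5 x$ ($z{\left(x \right)} = 8 - \left(\left(x \left(\left(-5\right) 1\right) + x\right) - x\right) = 8 - \left(\left(x \left(-5\right) + x\right) - x\right) = 8 - \left(\left(- 5 x + x\right) - x\right) = 8 - \left(- 4 x - x\right) = 8 - - 5 x = 8 + 5 x$)
$c{\left(D,y \right)} = 7 + \frac{3}{D}$ ($c{\left(D,y \right)} = \frac{3}{D} - \left(8 + 5 \left(-3\right)\right) = \frac{3}{D} - \left(8 - 15\right) = \frac{3}{D} - -7 = \frac{3}{D} + 7 = 7 + \frac{3}{D}$)
$\left(-542 + c{\left(2,-9 \right)}\right) \left(-1056\right) = \left(-542 + \left(7 + \frac{3}{2}\right)\right) \left(-1056\right) = \left(-542 + \frac{17}{2}\right) \left(-1056\right) = \left(- \frac{1067}{2}\right) \left(-1056\right) = 563376$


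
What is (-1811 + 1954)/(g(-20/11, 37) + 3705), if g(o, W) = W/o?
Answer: 2860/73693 ≈ 0.038810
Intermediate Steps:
(-1811 + 1954)/(g(-20/11, 37) + 3705) = (-1811 + 1954)/(37/((-20/11)) + 3705) = 143/(37/((-20*1/11)) + 3705) = 143/(37/(-20/11) + 3705) = 143/(37*(-11/20) + 3705) = 143/(-407/20 + 3705) = 143/(73693/20) = 143*(20/73693) = 2860/73693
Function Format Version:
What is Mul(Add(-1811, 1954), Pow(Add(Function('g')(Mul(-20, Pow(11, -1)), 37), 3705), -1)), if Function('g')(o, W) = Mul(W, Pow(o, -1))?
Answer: Rational(2860, 73693) ≈ 0.038810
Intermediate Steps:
Mul(Add(-1811, 1954), Pow(Add(Function('g')(Mul(-20, Pow(11, -1)), 37), 3705), -1)) = Mul(Add(-1811, 1954), Pow(Add(Mul(37, Pow(Mul(-20, Pow(11, -1)), -1)), 3705), -1)) = Mul(143, Pow(Add(Mul(37, Pow(Mul(-20, Rational(1, 11)), -1)), 3705), -1)) = Mul(143, Pow(Add(Mul(37, Pow(Rational(-20, 11), -1)), 3705), -1)) = Mul(143, Pow(Add(Mul(37, Rational(-11, 20)), 3705), -1)) = Mul(143, Pow(Add(Rational(-407, 20), 3705), -1)) = Mul(143, Pow(Rational(73693, 20), -1)) = Mul(143, Rational(20, 73693)) = Rational(2860, 73693)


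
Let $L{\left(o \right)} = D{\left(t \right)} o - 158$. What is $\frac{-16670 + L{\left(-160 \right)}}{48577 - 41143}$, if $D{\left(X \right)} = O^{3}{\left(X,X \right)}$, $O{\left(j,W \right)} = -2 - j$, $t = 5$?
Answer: $\frac{302}{59} \approx 5.1186$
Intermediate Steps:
$D{\left(X \right)} = \left(-2 - X\right)^{3}$
$L{\left(o \right)} = -158 - 343 o$ ($L{\left(o \right)} = - \left(2 + 5\right)^{3} o - 158 = - 7^{3} o - 158 = \left(-1\right) 343 o - 158 = - 343 o - 158 = -158 - 343 o$)
$\frac{-16670 + L{\left(-160 \right)}}{48577 - 41143} = \frac{-16670 - -54722}{48577 - 41143} = \frac{-16670 + \left(-158 + 54880\right)}{7434} = \left(-16670 + 54722\right) \frac{1}{7434} = 38052 \cdot \frac{1}{7434} = \frac{302}{59}$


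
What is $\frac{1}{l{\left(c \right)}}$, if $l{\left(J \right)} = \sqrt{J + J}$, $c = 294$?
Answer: $\frac{\sqrt{3}}{42} \approx 0.041239$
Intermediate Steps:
$l{\left(J \right)} = \sqrt{2} \sqrt{J}$ ($l{\left(J \right)} = \sqrt{2 J} = \sqrt{2} \sqrt{J}$)
$\frac{1}{l{\left(c \right)}} = \frac{1}{\sqrt{2} \sqrt{294}} = \frac{1}{\sqrt{2} \cdot 7 \sqrt{6}} = \frac{1}{14 \sqrt{3}} = \frac{\sqrt{3}}{42}$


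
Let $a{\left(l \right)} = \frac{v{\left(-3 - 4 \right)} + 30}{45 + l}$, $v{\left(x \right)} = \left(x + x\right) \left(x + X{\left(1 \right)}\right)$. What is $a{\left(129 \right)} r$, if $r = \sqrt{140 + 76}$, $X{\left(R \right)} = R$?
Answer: $\frac{114 \sqrt{6}}{29} \approx 9.629$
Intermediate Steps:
$v{\left(x \right)} = 2 x \left(1 + x\right)$ ($v{\left(x \right)} = \left(x + x\right) \left(x + 1\right) = 2 x \left(1 + x\right)$)
$r = 6 \sqrt{6}$ ($r = \sqrt{216} = 6 \sqrt{6} \approx 14.697$)
$a{\left(l \right)} = \frac{114}{45 + l}$ ($a{\left(l \right)} = \frac{2 \left(-3 - 4\right) \left(1 - 7\right) + 30}{45 + l} = \frac{2 \left(-7\right) \left(1 - 7\right) + 30}{45 + l} = \frac{2 \left(-7\right) \left(-6\right) + 30}{45 + l} = \frac{84 + 30}{45 + l} = \frac{114}{45 + l}$)
$a{\left(129 \right)} r = \frac{114}{45 + 129} \cdot 6 \sqrt{6} = \frac{114}{174} \cdot 6 \sqrt{6} = 114 \cdot \frac{1}{174} \cdot 6 \sqrt{6} = \frac{19 \cdot 6 \sqrt{6}}{29} = \frac{114 \sqrt{6}}{29}$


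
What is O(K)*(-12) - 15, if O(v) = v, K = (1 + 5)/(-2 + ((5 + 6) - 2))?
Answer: -177/7 ≈ -25.286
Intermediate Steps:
K = 6/7 (K = 6/(-2 + (11 - 2)) = 6/(-2 + 9) = 6/7 ≈ 0.85714)
O(K)*(-12) - 15 = (6/7)*(-12) - 15 = -72/7 - 15 = -177/7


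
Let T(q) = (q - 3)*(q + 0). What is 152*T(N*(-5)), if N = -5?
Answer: 83600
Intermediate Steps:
T(q) = q*(-3 + q) (T(q) = (-3 + q)*q = q*(-3 + q))
152*T(N*(-5)) = 152*((-5*(-5))*(-3 - 5*(-5))) = 152*(25*(-3 + 25)) = 152*(25*22) = 152*550 = 83600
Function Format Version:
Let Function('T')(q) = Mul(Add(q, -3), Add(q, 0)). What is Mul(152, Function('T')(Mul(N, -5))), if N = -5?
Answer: 83600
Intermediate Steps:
Function('T')(q) = Mul(q, Add(-3, q)) (Function('T')(q) = Mul(Add(-3, q), q) = Mul(q, Add(-3, q)))
Mul(152, Function('T')(Mul(N, -5))) = Mul(152, Mul(Mul(-5, -5), Add(-3, Mul(-5, -5)))) = Mul(152, Mul(25, Add(-3, 25))) = Mul(152, Mul(25, 22)) = Mul(152, 550) = 83600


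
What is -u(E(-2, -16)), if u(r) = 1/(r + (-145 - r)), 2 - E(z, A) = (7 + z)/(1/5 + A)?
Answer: 1/145 ≈ 0.0068966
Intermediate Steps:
E(z, A) = 2 - (7 + z)/(⅕ + A) (E(z, A) = 2 - (7 + z)/(1/5 + A) = 2 - (7 + z)/(⅕ + A))
u(r) = -1/145 (u(r) = 1/(-145) = -1/145)
-u(E(-2, -16)) = -1*(-1/145) = 1/145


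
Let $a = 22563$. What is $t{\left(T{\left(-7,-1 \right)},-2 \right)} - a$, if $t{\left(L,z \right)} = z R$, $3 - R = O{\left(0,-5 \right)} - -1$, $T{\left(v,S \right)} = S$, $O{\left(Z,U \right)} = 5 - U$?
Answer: $-22547$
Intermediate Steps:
$R = -8$ ($R = 3 - \left(\left(5 - -5\right) - -1\right) = 3 - \left(\left(5 + 5\right) + 1\right) = 3 - \left(10 + 1\right) = 3 - 11 = -8$)
$t{\left(L,z \right)} = - 8 z$ ($t{\left(L,z \right)} = z \left(-8\right) = - 8 z$)
$t{\left(T{\left(-7,-1 \right)},-2 \right)} - a = \left(-8\right) \left(-2\right) - 22563 = 16 - 22563 = -22547$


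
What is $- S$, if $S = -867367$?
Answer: $867367$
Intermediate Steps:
$- S = \left(-1\right) \left(-867367\right) = 867367$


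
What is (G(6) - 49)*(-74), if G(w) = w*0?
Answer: 3626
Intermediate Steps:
G(w) = 0
(G(6) - 49)*(-74) = (0 - 49)*(-74) = -49*(-74) = 3626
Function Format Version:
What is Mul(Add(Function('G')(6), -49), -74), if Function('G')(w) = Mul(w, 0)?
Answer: 3626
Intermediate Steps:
Function('G')(w) = 0
Mul(Add(Function('G')(6), -49), -74) = Mul(Add(0, -49), -74) = Mul(-49, -74) = 3626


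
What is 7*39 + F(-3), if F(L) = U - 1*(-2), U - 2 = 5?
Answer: 282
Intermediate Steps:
U = 7 (U = 2 + 5 = 7)
F(L) = 9 (F(L) = 7 - 1*(-2) = 7 + 2 = 9)
7*39 + F(-3) = 7*39 + 9 = 273 + 9 = 282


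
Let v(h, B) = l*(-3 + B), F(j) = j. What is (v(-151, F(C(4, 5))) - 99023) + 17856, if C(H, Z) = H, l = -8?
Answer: -81175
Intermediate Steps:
v(h, B) = 24 - 8*B (v(h, B) = -8*(-3 + B) = 24 - 8*B)
(v(-151, F(C(4, 5))) - 99023) + 17856 = ((24 - 8*4) - 99023) + 17856 = ((24 - 32) - 99023) + 17856 = (-8 - 99023) + 17856 = -99031 + 17856 = -81175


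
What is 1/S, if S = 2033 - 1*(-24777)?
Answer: 1/26810 ≈ 3.7300e-5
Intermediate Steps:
S = 26810 (S = 2033 + 24777 = 26810)
1/S = 1/26810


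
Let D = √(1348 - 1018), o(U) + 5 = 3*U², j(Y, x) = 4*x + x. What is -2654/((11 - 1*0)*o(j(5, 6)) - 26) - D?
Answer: -2654/29619 - √330 ≈ -18.255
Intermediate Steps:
j(Y, x) = 5*x
o(U) = -5 + 3*U²
D = √330 ≈ 18.166
-2654/((11 - 1*0)*o(j(5, 6)) - 26) - D = -2654/((11 - 1*0)*(-5 + 3*(5*6)²) - 26) - √330 = -2654/((11 + 0)*(-5 + 3*30²) - 26) - √330 = -2654/(11*(-5 + 3*900) - 26) - √330 = -2654/(11*(-5 + 2700) - 26) - √330 = -2654/(11*2695 - 26) - √330 = -2654/(29645 - 26) - √330 = -2654/29619 - √330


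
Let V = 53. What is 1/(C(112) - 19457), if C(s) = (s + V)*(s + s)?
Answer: 1/17503 ≈ 5.7133e-5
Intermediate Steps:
C(s) = 2*s*(53 + s) (C(s) = (s + 53)*(s + s) = (53 + s)*(2*s) = 2*s*(53 + s))
1/(C(112) - 19457) = 1/(2*112*(53 + 112) - 19457) = 1/(2*112*165 - 19457) = 1/(36960 - 19457) = 1/17503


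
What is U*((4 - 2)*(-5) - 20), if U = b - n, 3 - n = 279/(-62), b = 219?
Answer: -6345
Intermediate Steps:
n = 15/2 (n = 3 - 279/(-62) = 3 - 279*(-1)/62 = 3 - 1*(-9/2) = 3 + 9/2 = 15/2 ≈ 7.5000)
U = 423/2 (U = 219 - 1*15/2 = 219 - 15/2 = 423/2 ≈ 211.50)
U*((4 - 2)*(-5) - 20) = 423*((4 - 2)*(-5) - 20)/2 = 423*(2*(-5) - 20)/2 = 423*(-10 - 20)/2 = (423/2)*(-30) = -6345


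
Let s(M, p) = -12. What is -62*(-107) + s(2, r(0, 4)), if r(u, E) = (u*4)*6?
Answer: 6622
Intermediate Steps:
r(u, E) = 24*u (r(u, E) = (4*u)*6 = 24*u)
-62*(-107) + s(2, r(0, 4)) = -62*(-107) - 12 = 6634 - 12 = 6622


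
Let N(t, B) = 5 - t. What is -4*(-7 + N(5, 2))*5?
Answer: 140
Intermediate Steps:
-4*(-7 + N(5, 2))*5 = -4*(-7 + (5 - 1*5))*5 = -4*(-7 + (5 - 5))*5 = -4*(-7 + 0)*5 = -(-28)*5 = -4*(-35) = 140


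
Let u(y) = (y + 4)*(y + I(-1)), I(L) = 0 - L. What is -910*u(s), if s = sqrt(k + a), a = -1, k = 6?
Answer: -8190 - 4550*sqrt(5) ≈ -18364.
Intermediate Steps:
I(L) = -L
s = sqrt(5) (s = sqrt(6 - 1) = sqrt(5) ≈ 2.2361)
u(y) = (1 + y)*(4 + y) (u(y) = (y + 4)*(y - 1*(-1)) = (4 + y)*(y + 1) = (4 + y)*(1 + y) = (1 + y)*(4 + y))
-910*u(s) = -910*(4 + (sqrt(5))**2 + 5*sqrt(5)) = -910*(4 + 5 + 5*sqrt(5)) = -910*(9 + 5*sqrt(5)) = -8190 - 4550*sqrt(5)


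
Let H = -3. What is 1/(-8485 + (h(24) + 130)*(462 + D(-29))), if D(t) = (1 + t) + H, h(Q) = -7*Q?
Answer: -1/24863 ≈ -4.0220e-5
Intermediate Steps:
D(t) = -2 + t (D(t) = (1 + t) - 3 = -2 + t)
1/(-8485 + (h(24) + 130)*(462 + D(-29))) = 1/(-8485 + (-7*24 + 130)*(462 + (-2 - 29))) = 1/(-8485 + (-168 + 130)*(462 - 31)) = 1/(-8485 - 38*431) = 1/(-8485 - 16378) = 1/(-24863) = -1/24863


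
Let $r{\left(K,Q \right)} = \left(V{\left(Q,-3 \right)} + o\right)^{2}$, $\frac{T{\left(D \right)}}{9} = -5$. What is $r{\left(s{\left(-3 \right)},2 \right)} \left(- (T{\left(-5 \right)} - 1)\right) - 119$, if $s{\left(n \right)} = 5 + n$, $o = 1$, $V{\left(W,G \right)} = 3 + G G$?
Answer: $7655$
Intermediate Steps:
$V{\left(W,G \right)} = 3 + G^{2}$
$T{\left(D \right)} = -45$ ($T{\left(D \right)} = 9 \left(-5\right) = -45$)
$r{\left(K,Q \right)} = 169$ ($r{\left(K,Q \right)} = \left(\left(3 + \left(-3\right)^{2}\right) + 1\right)^{2} = \left(\left(3 + 9\right) + 1\right)^{2} = \left(12 + 1\right)^{2} = 13^{2} = 169$)
$r{\left(s{\left(-3 \right)},2 \right)} \left(- (T{\left(-5 \right)} - 1)\right) - 119 = 169 \left(- (-45 - 1)\right) - 119 = 169 \left(\left(-1\right) \left(-46\right)\right) - 119 = 169 \cdot 46 - 119 = 7774 - 119 = 7655$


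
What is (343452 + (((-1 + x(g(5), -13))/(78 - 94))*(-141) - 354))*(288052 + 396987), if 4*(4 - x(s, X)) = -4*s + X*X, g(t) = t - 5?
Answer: 15027107984265/64 ≈ 2.3480e+11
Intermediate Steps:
g(t) = -5 + t
x(s, X) = 4 + s - X²/4 (x(s, X) = 4 - (-4*s + X*X)/4 = 4 - (-4*s + X²)/4 = 4 - (X² - 4*s)/4 = 4 + (s - X²/4) = 4 + s - X²/4)
(343452 + (((-1 + x(g(5), -13))/(78 - 94))*(-141) - 354))*(288052 + 396987) = (343452 + (((-1 + (4 + (-5 + 5) - ¼*(-13)²))/(78 - 94))*(-141) - 354))*(288052 + 396987) = (343452 + (((-1 + (4 + 0 - ¼*169))/(-16))*(-141) - 354))*685039 = (343452 + (((-1 + (4 + 0 - 169/4))*(-1/16))*(-141) - 354))*685039 = (343452 + (((-1 - 153/4)*(-1/16))*(-141) - 354))*685039 = (343452 + (-157/4*(-1/16)*(-141) - 354))*685039 = (343452 + ((157/64)*(-141) - 354))*685039 = (343452 + (-22137/64 - 354))*685039 = (343452 - 44793/64)*685039 = (21936135/64)*685039 = 15027107984265/64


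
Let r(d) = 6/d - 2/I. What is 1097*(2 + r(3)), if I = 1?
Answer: 2194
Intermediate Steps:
r(d) = -2 + 6/d (r(d) = 6/d - 2/1 = 6/d - 2*1 = 6/d - 2 = -2 + 6/d)
1097*(2 + r(3)) = 1097*(2 + (-2 + 6/3)) = 1097*(2 + (-2 + 6*(1/3))) = 1097*(2 + (-2 + 2)) = 1097*(2 + 0) = 1097*2 = 2194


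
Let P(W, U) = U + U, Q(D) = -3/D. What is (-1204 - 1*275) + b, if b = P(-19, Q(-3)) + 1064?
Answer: -413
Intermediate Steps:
P(W, U) = 2*U
b = 1066 (b = 2*(-3/(-3)) + 1064 = 2*(-3*(-1/3)) + 1064 = 2*1 + 1064 = 2 + 1064 = 1066)
(-1204 - 1*275) + b = (-1204 - 1*275) + 1066 = (-1204 - 275) + 1066 = -1479 + 1066 = -413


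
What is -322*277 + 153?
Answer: -89041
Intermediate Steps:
-322*277 + 153 = -89194 + 153 = -89041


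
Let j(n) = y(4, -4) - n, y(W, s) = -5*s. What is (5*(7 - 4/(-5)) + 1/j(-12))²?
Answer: 1560001/1024 ≈ 1523.4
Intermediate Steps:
j(n) = 20 - n (j(n) = -5*(-4) - n = 20 - n)
(5*(7 - 4/(-5)) + 1/j(-12))² = (5*(7 - 4/(-5)) + 1/(20 - 1*(-12)))² = (5*(7 - 4*(-⅕)) + 1/(20 + 12))² = (5*(7 + ⅘) + 1/32)² = (5*(39/5) + 1/32)² = (39 + 1/32)² = (1249/32)² = 1560001/1024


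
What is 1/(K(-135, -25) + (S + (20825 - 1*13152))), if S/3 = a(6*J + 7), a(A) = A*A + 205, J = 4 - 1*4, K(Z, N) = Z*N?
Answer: 1/11810 ≈ 8.4674e-5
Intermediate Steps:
K(Z, N) = N*Z
J = 0 (J = 4 - 4 = 0)
a(A) = 205 + A**2 (a(A) = A**2 + 205 = 205 + A**2)
S = 762 (S = 3*(205 + (6*0 + 7)**2) = 3*(205 + (0 + 7)**2) = 3*(205 + 7**2) = 3*(205 + 49) = 3*254 = 762)
1/(K(-135, -25) + (S + (20825 - 1*13152))) = 1/(-25*(-135) + (762 + (20825 - 1*13152))) = 1/(3375 + (762 + (20825 - 13152))) = 1/(3375 + (762 + 7673)) = 1/(3375 + 8435) = 1/11810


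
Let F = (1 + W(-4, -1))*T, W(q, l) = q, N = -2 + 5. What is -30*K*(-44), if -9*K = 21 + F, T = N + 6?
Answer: 880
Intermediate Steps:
N = 3
T = 9 (T = 3 + 6 = 9)
F = -27 (F = (1 - 4)*9 = -3*9 = -27)
K = ⅔ (K = -(21 - 27)/9 = -⅑*(-6) = ⅔ ≈ 0.66667)
-30*K*(-44) = -30*⅔*(-44) = -20*(-44) = 880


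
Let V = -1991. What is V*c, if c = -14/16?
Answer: 13937/8 ≈ 1742.1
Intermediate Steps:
c = -7/8 (c = -14*1/16 = -7/8 ≈ -0.87500)
V*c = -1991*(-7/8) = 13937/8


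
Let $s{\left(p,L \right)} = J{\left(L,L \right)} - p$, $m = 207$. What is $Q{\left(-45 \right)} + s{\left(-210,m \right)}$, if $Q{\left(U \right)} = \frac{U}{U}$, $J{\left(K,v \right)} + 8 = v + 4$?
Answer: $414$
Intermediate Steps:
$J{\left(K,v \right)} = -4 + v$ ($J{\left(K,v \right)} = -8 + \left(v + 4\right) = -8 + \left(4 + v\right) = -4 + v$)
$s{\left(p,L \right)} = -4 + L - p$ ($s{\left(p,L \right)} = \left(-4 + L\right) - p = -4 + L - p$)
$Q{\left(U \right)} = 1$
$Q{\left(-45 \right)} + s{\left(-210,m \right)} = 1 - -413 = 1 + \left(-4 + 207 + 210\right) = 1 + 413 = 414$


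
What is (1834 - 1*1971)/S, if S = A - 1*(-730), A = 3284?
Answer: -137/4014 ≈ -0.034131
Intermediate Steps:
S = 4014 (S = 3284 - 1*(-730) = 3284 + 730 = 4014)
(1834 - 1*1971)/S = (1834 - 1*1971)/4014 = (1834 - 1971)*(1/4014) = -137*1/4014 = -137/4014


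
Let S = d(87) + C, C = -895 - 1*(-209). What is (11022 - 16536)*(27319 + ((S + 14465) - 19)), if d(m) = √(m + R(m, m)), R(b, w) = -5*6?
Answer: -226509606 - 5514*√57 ≈ -2.2655e+8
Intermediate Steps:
R(b, w) = -30
d(m) = √(-30 + m) (d(m) = √(m - 30) = √(-30 + m))
C = -686 (C = -895 + 209 = -686)
S = -686 + √57 (S = √(-30 + 87) - 686 = √57 - 686 = -686 + √57 ≈ -678.45)
(11022 - 16536)*(27319 + ((S + 14465) - 19)) = (11022 - 16536)*(27319 + (((-686 + √57) + 14465) - 19)) = -5514*(27319 + ((13779 + √57) - 19)) = -5514*(27319 + (13760 + √57)) = -5514*(41079 + √57) = -226509606 - 5514*√57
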